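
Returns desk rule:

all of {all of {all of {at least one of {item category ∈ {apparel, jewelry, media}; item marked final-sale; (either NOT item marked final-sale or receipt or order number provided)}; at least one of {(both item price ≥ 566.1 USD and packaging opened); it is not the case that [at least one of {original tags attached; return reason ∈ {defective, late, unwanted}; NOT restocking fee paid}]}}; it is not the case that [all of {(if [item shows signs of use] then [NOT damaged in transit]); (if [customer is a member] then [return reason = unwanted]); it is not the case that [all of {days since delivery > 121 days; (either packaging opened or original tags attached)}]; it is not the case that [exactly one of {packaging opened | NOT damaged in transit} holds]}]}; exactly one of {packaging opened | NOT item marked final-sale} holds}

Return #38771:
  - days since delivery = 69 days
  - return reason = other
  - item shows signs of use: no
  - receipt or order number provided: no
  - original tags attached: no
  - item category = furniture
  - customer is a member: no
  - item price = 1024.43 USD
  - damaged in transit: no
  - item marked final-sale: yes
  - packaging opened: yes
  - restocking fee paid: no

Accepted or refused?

Atomic conditions:
  item category ∈ {apparel, jewelry, media}: furniture is not in the set → false
  item marked final-sale: yes → true
  NOT item marked final-sale: yes → false
  receipt or order number provided: no → false
  item price ≥ 566.1 USD: 1024.43 ≥ 566.1 is true
  packaging opened: yes → true
  original tags attached: no → false
  return reason ∈ {defective, late, unwanted}: other is not in the set → false
  NOT restocking fee paid: no → true
  item shows signs of use: no → false
  NOT damaged in transit: no → true
  customer is a member: no → false
  return reason = unwanted: other == unwanted is false
  days since delivery > 121 days: 69 > 121 is false
Combine:
[1.1.1.3] false OR false = false
[1.1.1] false OR true OR false = true
[1.1.2.1] true AND true = true
[1.1.2.2.1] false OR false OR true = true
[1.1.2.2] NOT true = false
[1.1.2] true OR false = true
[1.1] true AND true = true
[1.2.1.1] false → true (antecedent false ⇒ implication holds) = true
[1.2.1.2] false → false (antecedent false ⇒ implication holds) = true
[1.2.1.3.1.2] true OR false = true
[1.2.1.3.1] false AND true = false
[1.2.1.3] NOT false = true
[1.2.1.4.1] exactly-one(true, true) = false
[1.2.1.4] NOT false = true
[1.2.1] true AND true AND true AND true = true
[1.2] NOT true = false
[1] true AND false = false
[2] exactly-one(true, false) = true
[root] false AND true = false
Overall: false → refused

Refused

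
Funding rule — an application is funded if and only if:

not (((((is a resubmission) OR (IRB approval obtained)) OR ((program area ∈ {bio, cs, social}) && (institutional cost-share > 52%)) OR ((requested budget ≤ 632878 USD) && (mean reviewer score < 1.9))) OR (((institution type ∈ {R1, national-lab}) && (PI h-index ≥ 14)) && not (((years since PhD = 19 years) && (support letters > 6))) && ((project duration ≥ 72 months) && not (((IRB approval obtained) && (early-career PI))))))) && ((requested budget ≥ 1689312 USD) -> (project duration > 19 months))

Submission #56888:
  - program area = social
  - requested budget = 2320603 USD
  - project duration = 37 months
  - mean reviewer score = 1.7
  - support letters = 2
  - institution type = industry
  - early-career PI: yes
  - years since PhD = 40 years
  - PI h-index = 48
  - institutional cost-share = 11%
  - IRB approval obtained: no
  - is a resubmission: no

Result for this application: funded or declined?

Atomic conditions:
  is a resubmission: no → false
  IRB approval obtained: no → false
  program area ∈ {bio, cs, social}: social is in the set → true
  institutional cost-share > 52%: 11 > 52 is false
  requested budget ≤ 632878 USD: 2320603 ≤ 632878 is false
  mean reviewer score < 1.9: 1.7 < 1.9 is true
  institution type ∈ {R1, national-lab}: industry is not in the set → false
  PI h-index ≥ 14: 48 ≥ 14 is true
  years since PhD = 19 years: 40 == 19 is false
  support letters > 6: 2 > 6 is false
  project duration ≥ 72 months: 37 ≥ 72 is false
  early-career PI: yes → true
  requested budget ≥ 1689312 USD: 2320603 ≥ 1689312 is true
  project duration > 19 months: 37 > 19 is true
Combine:
[1.1.1.1] false OR false = false
[1.1.1.2] true AND false = false
[1.1.1.3] false AND true = false
[1.1.1] false OR false OR false = false
[1.1.2.1] false AND true = false
[1.1.2.2.1] false AND false = false
[1.1.2.2] NOT false = true
[1.1.2.3.2.1] false AND true = false
[1.1.2.3.2] NOT false = true
[1.1.2.3] false AND true = false
[1.1.2] false AND true AND false = false
[1.1] false OR false = false
[1] NOT false = true
[2] true → true = true
[root] true AND true = true
Overall: true → funded

Funded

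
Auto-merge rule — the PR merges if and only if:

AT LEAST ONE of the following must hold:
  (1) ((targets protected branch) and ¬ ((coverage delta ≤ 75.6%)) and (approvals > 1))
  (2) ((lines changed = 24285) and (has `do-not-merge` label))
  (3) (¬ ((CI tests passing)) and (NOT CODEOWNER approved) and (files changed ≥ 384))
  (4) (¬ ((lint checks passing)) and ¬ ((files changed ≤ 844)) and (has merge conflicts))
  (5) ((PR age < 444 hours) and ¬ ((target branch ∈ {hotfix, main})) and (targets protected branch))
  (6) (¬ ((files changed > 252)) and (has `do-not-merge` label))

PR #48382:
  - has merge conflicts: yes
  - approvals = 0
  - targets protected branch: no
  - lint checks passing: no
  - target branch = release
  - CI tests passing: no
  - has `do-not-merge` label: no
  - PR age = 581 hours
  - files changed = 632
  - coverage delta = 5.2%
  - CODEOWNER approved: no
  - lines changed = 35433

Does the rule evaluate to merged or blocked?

Atomic conditions:
  targets protected branch: no → false
  coverage delta ≤ 75.6%: 5.2 ≤ 75.6 is true
  approvals > 1: 0 > 1 is false
  lines changed = 24285: 35433 == 24285 is false
  has `do-not-merge` label: no → false
  CI tests passing: no → false
  NOT CODEOWNER approved: no → true
  files changed ≥ 384: 632 ≥ 384 is true
  lint checks passing: no → false
  files changed ≤ 844: 632 ≤ 844 is true
  has merge conflicts: yes → true
  PR age < 444 hours: 581 < 444 is false
  target branch ∈ {hotfix, main}: release is not in the set → false
  files changed > 252: 632 > 252 is true
Combine:
[1.2] NOT true = false
[1] false AND false AND false = false
[2] false AND false = false
[3.1] NOT false = true
[3] true AND true AND true = true
[4.1] NOT false = true
[4.2] NOT true = false
[4] true AND false AND true = false
[5.2] NOT false = true
[5] false AND true AND false = false
[6.1] NOT true = false
[6] false AND false = false
[root] false OR false OR true OR false OR false OR false = true
Overall: true → merged

Merged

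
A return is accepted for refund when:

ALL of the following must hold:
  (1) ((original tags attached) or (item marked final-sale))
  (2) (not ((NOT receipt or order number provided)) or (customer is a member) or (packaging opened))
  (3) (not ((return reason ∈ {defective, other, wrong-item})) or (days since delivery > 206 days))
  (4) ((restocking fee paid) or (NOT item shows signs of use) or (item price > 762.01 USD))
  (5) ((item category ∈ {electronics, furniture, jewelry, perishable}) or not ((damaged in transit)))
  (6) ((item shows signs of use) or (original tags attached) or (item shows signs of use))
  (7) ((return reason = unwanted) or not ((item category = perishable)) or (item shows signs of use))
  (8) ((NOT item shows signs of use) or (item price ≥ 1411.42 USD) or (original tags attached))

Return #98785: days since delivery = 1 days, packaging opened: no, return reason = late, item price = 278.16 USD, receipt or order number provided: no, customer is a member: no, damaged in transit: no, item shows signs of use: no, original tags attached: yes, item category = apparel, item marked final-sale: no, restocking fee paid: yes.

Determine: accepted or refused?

Atomic conditions:
  original tags attached: yes → true
  item marked final-sale: no → false
  NOT receipt or order number provided: no → true
  customer is a member: no → false
  packaging opened: no → false
  return reason ∈ {defective, other, wrong-item}: late is not in the set → false
  days since delivery > 206 days: 1 > 206 is false
  restocking fee paid: yes → true
  NOT item shows signs of use: no → true
  item price > 762.01 USD: 278.16 > 762.01 is false
  item category ∈ {electronics, furniture, jewelry, perishable}: apparel is not in the set → false
  damaged in transit: no → false
  item shows signs of use: no → false
  return reason = unwanted: late == unwanted is false
  item category = perishable: apparel == perishable is false
  item price ≥ 1411.42 USD: 278.16 ≥ 1411.42 is false
Combine:
[1] true OR false = true
[2.1] NOT true = false
[2] false OR false OR false = false
[3.1] NOT false = true
[3] true OR false = true
[4] true OR true OR false = true
[5.2] NOT false = true
[5] false OR true = true
[6] false OR true OR false = true
[7.2] NOT false = true
[7] false OR true OR false = true
[8] true OR false OR true = true
[root] true AND false AND true AND true AND true AND true AND true AND true = false
Overall: false → refused

Refused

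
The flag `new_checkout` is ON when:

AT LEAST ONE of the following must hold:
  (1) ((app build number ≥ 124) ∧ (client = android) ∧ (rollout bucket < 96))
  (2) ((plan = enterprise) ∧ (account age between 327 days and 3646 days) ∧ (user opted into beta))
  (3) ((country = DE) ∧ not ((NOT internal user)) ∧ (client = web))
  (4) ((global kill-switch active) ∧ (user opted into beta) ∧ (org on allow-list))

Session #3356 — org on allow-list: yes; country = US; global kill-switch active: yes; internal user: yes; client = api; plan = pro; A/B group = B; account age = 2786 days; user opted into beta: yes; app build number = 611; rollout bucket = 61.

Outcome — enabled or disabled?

Enabled

Atomic conditions:
  app build number ≥ 124: 611 ≥ 124 is true
  client = android: api == android is false
  rollout bucket < 96: 61 < 96 is true
  plan = enterprise: pro == enterprise is false
  account age between 327 days and 3646 days: 2786 in [327, 3646] is true
  user opted into beta: yes → true
  country = DE: US == DE is false
  NOT internal user: yes → false
  client = web: api == web is false
  global kill-switch active: yes → true
  org on allow-list: yes → true
Combine:
[1] true AND false AND true = false
[2] false AND true AND true = false
[3.2] NOT false = true
[3] false AND true AND false = false
[4] true AND true AND true = true
[root] false OR false OR false OR true = true
Overall: true → enabled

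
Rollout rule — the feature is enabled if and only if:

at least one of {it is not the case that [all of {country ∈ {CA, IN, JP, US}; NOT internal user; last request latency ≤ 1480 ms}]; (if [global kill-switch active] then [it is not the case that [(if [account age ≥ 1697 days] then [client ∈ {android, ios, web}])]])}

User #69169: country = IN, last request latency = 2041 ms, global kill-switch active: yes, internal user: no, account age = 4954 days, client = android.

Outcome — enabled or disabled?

Atomic conditions:
  country ∈ {CA, IN, JP, US}: IN is in the set → true
  NOT internal user: no → true
  last request latency ≤ 1480 ms: 2041 ≤ 1480 is false
  global kill-switch active: yes → true
  account age ≥ 1697 days: 4954 ≥ 1697 is true
  client ∈ {android, ios, web}: android is in the set → true
Combine:
[1.1] true AND true AND false = false
[1] NOT false = true
[2.2.1] true → true = true
[2.2] NOT true = false
[2] true → false = false
[root] true OR false = true
Overall: true → enabled

Enabled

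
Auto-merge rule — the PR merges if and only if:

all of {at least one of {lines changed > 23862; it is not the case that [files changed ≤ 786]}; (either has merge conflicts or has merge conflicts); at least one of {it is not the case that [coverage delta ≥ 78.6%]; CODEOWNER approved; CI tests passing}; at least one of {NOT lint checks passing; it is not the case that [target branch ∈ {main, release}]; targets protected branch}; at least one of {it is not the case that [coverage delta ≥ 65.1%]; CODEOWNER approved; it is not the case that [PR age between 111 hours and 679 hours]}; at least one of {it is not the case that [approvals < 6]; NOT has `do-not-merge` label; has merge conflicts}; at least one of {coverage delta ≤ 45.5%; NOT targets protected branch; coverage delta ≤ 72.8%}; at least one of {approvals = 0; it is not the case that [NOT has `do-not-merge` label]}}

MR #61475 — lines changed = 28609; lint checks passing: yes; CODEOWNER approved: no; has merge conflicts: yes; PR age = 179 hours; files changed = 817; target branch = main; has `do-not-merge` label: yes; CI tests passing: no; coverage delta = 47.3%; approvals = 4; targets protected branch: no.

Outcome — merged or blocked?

Atomic conditions:
  lines changed > 23862: 28609 > 23862 is true
  files changed ≤ 786: 817 ≤ 786 is false
  has merge conflicts: yes → true
  coverage delta ≥ 78.6%: 47.3 ≥ 78.6 is false
  CODEOWNER approved: no → false
  CI tests passing: no → false
  NOT lint checks passing: yes → false
  target branch ∈ {main, release}: main is in the set → true
  targets protected branch: no → false
  coverage delta ≥ 65.1%: 47.3 ≥ 65.1 is false
  PR age between 111 hours and 679 hours: 179 in [111, 679] is true
  approvals < 6: 4 < 6 is true
  NOT has `do-not-merge` label: yes → false
  coverage delta ≤ 45.5%: 47.3 ≤ 45.5 is false
  NOT targets protected branch: no → true
  coverage delta ≤ 72.8%: 47.3 ≤ 72.8 is true
  approvals = 0: 4 == 0 is false
Combine:
[1.2] NOT false = true
[1] true OR true = true
[2] true OR true = true
[3.1] NOT false = true
[3] true OR false OR false = true
[4.2] NOT true = false
[4] false OR false OR false = false
[5.1] NOT false = true
[5.3] NOT true = false
[5] true OR false OR false = true
[6.1] NOT true = false
[6] false OR false OR true = true
[7] false OR true OR true = true
[8.2] NOT false = true
[8] false OR true = true
[root] true AND true AND true AND false AND true AND true AND true AND true = false
Overall: false → blocked

Blocked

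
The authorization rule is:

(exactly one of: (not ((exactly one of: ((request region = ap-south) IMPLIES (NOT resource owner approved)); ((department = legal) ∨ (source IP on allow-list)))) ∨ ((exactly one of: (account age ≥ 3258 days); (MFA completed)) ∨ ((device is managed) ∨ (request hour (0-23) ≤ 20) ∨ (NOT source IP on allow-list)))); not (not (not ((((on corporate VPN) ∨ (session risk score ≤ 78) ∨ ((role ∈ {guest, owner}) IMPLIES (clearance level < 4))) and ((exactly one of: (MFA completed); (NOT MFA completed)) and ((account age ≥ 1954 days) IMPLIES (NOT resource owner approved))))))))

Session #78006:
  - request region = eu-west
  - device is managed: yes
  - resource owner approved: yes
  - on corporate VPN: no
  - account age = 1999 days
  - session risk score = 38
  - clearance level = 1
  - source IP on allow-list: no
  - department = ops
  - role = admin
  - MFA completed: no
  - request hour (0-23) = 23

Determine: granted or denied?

Atomic conditions:
  request region = ap-south: eu-west == ap-south is false
  NOT resource owner approved: yes → false
  department = legal: ops == legal is false
  source IP on allow-list: no → false
  account age ≥ 3258 days: 1999 ≥ 3258 is false
  MFA completed: no → false
  device is managed: yes → true
  request hour (0-23) ≤ 20: 23 ≤ 20 is false
  NOT source IP on allow-list: no → true
  on corporate VPN: no → false
  session risk score ≤ 78: 38 ≤ 78 is true
  role ∈ {guest, owner}: admin is not in the set → false
  clearance level < 4: 1 < 4 is true
  NOT MFA completed: no → true
  account age ≥ 1954 days: 1999 ≥ 1954 is true
Combine:
[1.1.1.1] false → false (antecedent false ⇒ implication holds) = true
[1.1.1.2] false OR false = false
[1.1.1] exactly-one(true, false) = true
[1.1] NOT true = false
[1.2.1] exactly-one(false, false) = false
[1.2.2] true OR false OR true = true
[1.2] false OR true = true
[1] false OR true = true
[2.1.1.1.1.3] false → true (antecedent false ⇒ implication holds) = true
[2.1.1.1.1] false OR true OR true = true
[2.1.1.1.2.1] exactly-one(false, true) = true
[2.1.1.1.2.2] true → false = false
[2.1.1.1.2] true AND false = false
[2.1.1.1] true AND false = false
[2.1.1] NOT false = true
[2.1] NOT true = false
[2] NOT false = true
[root] exactly-one(true, true) = false
Overall: false → denied

Denied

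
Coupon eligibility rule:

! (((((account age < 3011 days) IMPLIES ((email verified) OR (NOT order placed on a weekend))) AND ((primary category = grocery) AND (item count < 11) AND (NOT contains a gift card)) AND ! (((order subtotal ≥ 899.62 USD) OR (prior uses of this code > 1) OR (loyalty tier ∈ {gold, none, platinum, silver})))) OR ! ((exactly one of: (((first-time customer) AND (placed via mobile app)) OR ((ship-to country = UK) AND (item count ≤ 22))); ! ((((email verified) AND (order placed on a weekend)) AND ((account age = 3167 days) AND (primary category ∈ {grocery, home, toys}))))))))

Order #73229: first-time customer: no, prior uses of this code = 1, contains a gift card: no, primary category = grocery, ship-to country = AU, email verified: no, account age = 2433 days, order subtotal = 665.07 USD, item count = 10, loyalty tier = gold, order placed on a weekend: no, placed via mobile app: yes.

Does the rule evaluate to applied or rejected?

Applied

Atomic conditions:
  account age < 3011 days: 2433 < 3011 is true
  email verified: no → false
  NOT order placed on a weekend: no → true
  primary category = grocery: grocery == grocery is true
  item count < 11: 10 < 11 is true
  NOT contains a gift card: no → true
  order subtotal ≥ 899.62 USD: 665.07 ≥ 899.62 is false
  prior uses of this code > 1: 1 > 1 is false
  loyalty tier ∈ {gold, none, platinum, silver}: gold is in the set → true
  first-time customer: no → false
  placed via mobile app: yes → true
  ship-to country = UK: AU == UK is false
  item count ≤ 22: 10 ≤ 22 is true
  order placed on a weekend: no → false
  account age = 3167 days: 2433 == 3167 is false
  primary category ∈ {grocery, home, toys}: grocery is in the set → true
Combine:
[1.1.1.2] false OR true = true
[1.1.1] true → true = true
[1.1.2] true AND true AND true = true
[1.1.3.1] false OR false OR true = true
[1.1.3] NOT true = false
[1.1] true AND true AND false = false
[1.2.1.1.1] false AND true = false
[1.2.1.1.2] false AND true = false
[1.2.1.1] false OR false = false
[1.2.1.2.1.1] false AND false = false
[1.2.1.2.1.2] false AND true = false
[1.2.1.2.1] false AND false = false
[1.2.1.2] NOT false = true
[1.2.1] exactly-one(false, true) = true
[1.2] NOT true = false
[1] false OR false = false
[root] NOT false = true
Overall: true → applied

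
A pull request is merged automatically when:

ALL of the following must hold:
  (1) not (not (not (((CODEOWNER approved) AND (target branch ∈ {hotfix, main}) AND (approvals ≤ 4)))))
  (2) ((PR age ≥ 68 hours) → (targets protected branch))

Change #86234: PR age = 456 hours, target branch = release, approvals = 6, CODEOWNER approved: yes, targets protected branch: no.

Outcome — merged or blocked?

Blocked

Atomic conditions:
  CODEOWNER approved: yes → true
  target branch ∈ {hotfix, main}: release is not in the set → false
  approvals ≤ 4: 6 ≤ 4 is false
  PR age ≥ 68 hours: 456 ≥ 68 is true
  targets protected branch: no → false
Combine:
[1.1.1.1] true AND false AND false = false
[1.1.1] NOT false = true
[1.1] NOT true = false
[1] NOT false = true
[2] true → false = false
[root] true AND false = false
Overall: false → blocked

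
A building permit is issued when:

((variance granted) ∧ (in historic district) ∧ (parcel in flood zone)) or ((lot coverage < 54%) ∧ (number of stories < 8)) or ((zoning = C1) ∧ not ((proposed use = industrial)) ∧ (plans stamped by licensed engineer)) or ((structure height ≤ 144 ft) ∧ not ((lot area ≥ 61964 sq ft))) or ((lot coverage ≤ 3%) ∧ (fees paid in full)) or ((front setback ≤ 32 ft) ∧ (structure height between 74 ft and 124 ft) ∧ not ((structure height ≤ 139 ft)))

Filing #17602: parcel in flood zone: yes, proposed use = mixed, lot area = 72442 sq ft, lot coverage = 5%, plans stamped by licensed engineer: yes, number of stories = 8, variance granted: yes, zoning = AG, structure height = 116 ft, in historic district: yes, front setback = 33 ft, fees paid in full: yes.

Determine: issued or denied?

Issued

Atomic conditions:
  variance granted: yes → true
  in historic district: yes → true
  parcel in flood zone: yes → true
  lot coverage < 54%: 5 < 54 is true
  number of stories < 8: 8 < 8 is false
  zoning = C1: AG == C1 is false
  proposed use = industrial: mixed == industrial is false
  plans stamped by licensed engineer: yes → true
  structure height ≤ 144 ft: 116 ≤ 144 is true
  lot area ≥ 61964 sq ft: 72442 ≥ 61964 is true
  lot coverage ≤ 3%: 5 ≤ 3 is false
  fees paid in full: yes → true
  front setback ≤ 32 ft: 33 ≤ 32 is false
  structure height between 74 ft and 124 ft: 116 in [74, 124] is true
  structure height ≤ 139 ft: 116 ≤ 139 is true
Combine:
[1] true AND true AND true = true
[2] true AND false = false
[3.2] NOT false = true
[3] false AND true AND true = false
[4.2] NOT true = false
[4] true AND false = false
[5] false AND true = false
[6.3] NOT true = false
[6] false AND true AND false = false
[root] true OR false OR false OR false OR false OR false = true
Overall: true → issued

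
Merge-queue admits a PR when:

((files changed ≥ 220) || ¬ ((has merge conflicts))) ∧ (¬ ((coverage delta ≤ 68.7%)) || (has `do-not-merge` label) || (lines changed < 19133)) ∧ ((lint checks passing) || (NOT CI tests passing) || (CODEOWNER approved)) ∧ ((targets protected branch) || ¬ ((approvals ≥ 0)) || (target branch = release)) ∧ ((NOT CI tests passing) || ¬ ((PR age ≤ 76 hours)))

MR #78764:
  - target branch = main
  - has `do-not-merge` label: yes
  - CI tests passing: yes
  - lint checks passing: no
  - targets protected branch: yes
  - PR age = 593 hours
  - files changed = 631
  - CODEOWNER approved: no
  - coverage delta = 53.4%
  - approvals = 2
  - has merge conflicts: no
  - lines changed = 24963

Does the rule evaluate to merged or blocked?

Blocked

Atomic conditions:
  files changed ≥ 220: 631 ≥ 220 is true
  has merge conflicts: no → false
  coverage delta ≤ 68.7%: 53.4 ≤ 68.7 is true
  has `do-not-merge` label: yes → true
  lines changed < 19133: 24963 < 19133 is false
  lint checks passing: no → false
  NOT CI tests passing: yes → false
  CODEOWNER approved: no → false
  targets protected branch: yes → true
  approvals ≥ 0: 2 ≥ 0 is true
  target branch = release: main == release is false
  PR age ≤ 76 hours: 593 ≤ 76 is false
Combine:
[1.2] NOT false = true
[1] true OR true = true
[2.1] NOT true = false
[2] false OR true OR false = true
[3] false OR false OR false = false
[4.2] NOT true = false
[4] true OR false OR false = true
[5.2] NOT false = true
[5] false OR true = true
[root] true AND true AND false AND true AND true = false
Overall: false → blocked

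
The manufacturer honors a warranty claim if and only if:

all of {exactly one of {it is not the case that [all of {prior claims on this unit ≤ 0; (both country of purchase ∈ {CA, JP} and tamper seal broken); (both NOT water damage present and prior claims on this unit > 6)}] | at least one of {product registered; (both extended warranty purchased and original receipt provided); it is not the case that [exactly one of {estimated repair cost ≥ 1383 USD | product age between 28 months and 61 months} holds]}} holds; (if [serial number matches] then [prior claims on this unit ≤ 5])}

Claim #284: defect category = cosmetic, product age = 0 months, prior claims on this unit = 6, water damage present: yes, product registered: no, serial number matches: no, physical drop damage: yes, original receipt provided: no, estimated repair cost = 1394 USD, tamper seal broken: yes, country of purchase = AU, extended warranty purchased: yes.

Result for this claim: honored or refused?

Atomic conditions:
  prior claims on this unit ≤ 0: 6 ≤ 0 is false
  country of purchase ∈ {CA, JP}: AU is not in the set → false
  tamper seal broken: yes → true
  NOT water damage present: yes → false
  prior claims on this unit > 6: 6 > 6 is false
  product registered: no → false
  extended warranty purchased: yes → true
  original receipt provided: no → false
  estimated repair cost ≥ 1383 USD: 1394 ≥ 1383 is true
  product age between 28 months and 61 months: 0 in [28, 61] is false
  serial number matches: no → false
  prior claims on this unit ≤ 5: 6 ≤ 5 is false
Combine:
[1.1.1.2] false AND true = false
[1.1.1.3] false AND false = false
[1.1.1] false AND false AND false = false
[1.1] NOT false = true
[1.2.2] true AND false = false
[1.2.3.1] exactly-one(true, false) = true
[1.2.3] NOT true = false
[1.2] false OR false OR false = false
[1] exactly-one(true, false) = true
[2] false → false (antecedent false ⇒ implication holds) = true
[root] true AND true = true
Overall: true → honored

Honored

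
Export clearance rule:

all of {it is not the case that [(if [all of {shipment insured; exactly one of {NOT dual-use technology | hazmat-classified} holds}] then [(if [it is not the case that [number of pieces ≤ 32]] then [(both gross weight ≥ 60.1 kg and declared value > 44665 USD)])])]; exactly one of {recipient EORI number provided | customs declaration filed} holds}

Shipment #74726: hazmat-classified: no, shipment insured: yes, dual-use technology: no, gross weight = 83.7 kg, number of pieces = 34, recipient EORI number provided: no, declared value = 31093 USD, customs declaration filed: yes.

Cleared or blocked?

Cleared

Atomic conditions:
  shipment insured: yes → true
  NOT dual-use technology: no → true
  hazmat-classified: no → false
  number of pieces ≤ 32: 34 ≤ 32 is false
  gross weight ≥ 60.1 kg: 83.7 ≥ 60.1 is true
  declared value > 44665 USD: 31093 > 44665 is false
  recipient EORI number provided: no → false
  customs declaration filed: yes → true
Combine:
[1.1.1.2] exactly-one(true, false) = true
[1.1.1] true AND true = true
[1.1.2.1] NOT false = true
[1.1.2.2] true AND false = false
[1.1.2] true → false = false
[1.1] true → false = false
[1] NOT false = true
[2] exactly-one(false, true) = true
[root] true AND true = true
Overall: true → cleared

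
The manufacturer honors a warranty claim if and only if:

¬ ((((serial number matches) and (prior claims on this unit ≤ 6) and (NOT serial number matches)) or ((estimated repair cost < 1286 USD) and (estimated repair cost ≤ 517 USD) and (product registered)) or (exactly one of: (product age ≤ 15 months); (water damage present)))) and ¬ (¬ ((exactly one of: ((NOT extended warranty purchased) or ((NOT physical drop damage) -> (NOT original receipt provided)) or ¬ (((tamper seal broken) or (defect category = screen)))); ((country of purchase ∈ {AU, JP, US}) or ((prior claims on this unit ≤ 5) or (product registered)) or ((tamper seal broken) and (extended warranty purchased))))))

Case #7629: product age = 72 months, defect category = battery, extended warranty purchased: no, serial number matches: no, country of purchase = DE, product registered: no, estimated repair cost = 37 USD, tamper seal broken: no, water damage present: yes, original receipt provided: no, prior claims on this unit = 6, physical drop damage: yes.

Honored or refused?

Refused

Atomic conditions:
  serial number matches: no → false
  prior claims on this unit ≤ 6: 6 ≤ 6 is true
  NOT serial number matches: no → true
  estimated repair cost < 1286 USD: 37 < 1286 is true
  estimated repair cost ≤ 517 USD: 37 ≤ 517 is true
  product registered: no → false
  product age ≤ 15 months: 72 ≤ 15 is false
  water damage present: yes → true
  NOT extended warranty purchased: no → true
  NOT physical drop damage: yes → false
  NOT original receipt provided: no → true
  tamper seal broken: no → false
  defect category = screen: battery == screen is false
  country of purchase ∈ {AU, JP, US}: DE is not in the set → false
  prior claims on this unit ≤ 5: 6 ≤ 5 is false
  extended warranty purchased: no → false
Combine:
[1.1.1] false AND true AND true = false
[1.1.2] true AND true AND false = false
[1.1.3] exactly-one(false, true) = true
[1.1] false OR false OR true = true
[1] NOT true = false
[2.1.1.1.2] false → true (antecedent false ⇒ implication holds) = true
[2.1.1.1.3.1] false OR false = false
[2.1.1.1.3] NOT false = true
[2.1.1.1] true OR true OR true = true
[2.1.1.2.2] false OR false = false
[2.1.1.2.3] false AND false = false
[2.1.1.2] false OR false OR false = false
[2.1.1] exactly-one(true, false) = true
[2.1] NOT true = false
[2] NOT false = true
[root] false AND true = false
Overall: false → refused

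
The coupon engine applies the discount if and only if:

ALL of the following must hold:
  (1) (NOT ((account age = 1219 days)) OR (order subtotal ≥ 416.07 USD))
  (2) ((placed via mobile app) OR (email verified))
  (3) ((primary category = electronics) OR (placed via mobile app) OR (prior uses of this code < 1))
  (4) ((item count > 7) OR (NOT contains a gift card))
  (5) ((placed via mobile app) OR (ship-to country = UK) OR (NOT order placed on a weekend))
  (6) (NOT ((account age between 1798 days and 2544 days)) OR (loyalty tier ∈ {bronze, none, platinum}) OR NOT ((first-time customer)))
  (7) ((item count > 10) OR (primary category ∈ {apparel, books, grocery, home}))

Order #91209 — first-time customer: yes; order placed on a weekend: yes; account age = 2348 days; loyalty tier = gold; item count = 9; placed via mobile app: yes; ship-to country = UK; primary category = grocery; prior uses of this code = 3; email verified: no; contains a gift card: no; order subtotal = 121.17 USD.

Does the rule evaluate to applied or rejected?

Rejected

Atomic conditions:
  account age = 1219 days: 2348 == 1219 is false
  order subtotal ≥ 416.07 USD: 121.17 ≥ 416.07 is false
  placed via mobile app: yes → true
  email verified: no → false
  primary category = electronics: grocery == electronics is false
  prior uses of this code < 1: 3 < 1 is false
  item count > 7: 9 > 7 is true
  NOT contains a gift card: no → true
  ship-to country = UK: UK == UK is true
  NOT order placed on a weekend: yes → false
  account age between 1798 days and 2544 days: 2348 in [1798, 2544] is true
  loyalty tier ∈ {bronze, none, platinum}: gold is not in the set → false
  first-time customer: yes → true
  item count > 10: 9 > 10 is false
  primary category ∈ {apparel, books, grocery, home}: grocery is in the set → true
Combine:
[1.1] NOT false = true
[1] true OR false = true
[2] true OR false = true
[3] false OR true OR false = true
[4] true OR true = true
[5] true OR true OR false = true
[6.1] NOT true = false
[6.3] NOT true = false
[6] false OR false OR false = false
[7] false OR true = true
[root] true AND true AND true AND true AND true AND false AND true = false
Overall: false → rejected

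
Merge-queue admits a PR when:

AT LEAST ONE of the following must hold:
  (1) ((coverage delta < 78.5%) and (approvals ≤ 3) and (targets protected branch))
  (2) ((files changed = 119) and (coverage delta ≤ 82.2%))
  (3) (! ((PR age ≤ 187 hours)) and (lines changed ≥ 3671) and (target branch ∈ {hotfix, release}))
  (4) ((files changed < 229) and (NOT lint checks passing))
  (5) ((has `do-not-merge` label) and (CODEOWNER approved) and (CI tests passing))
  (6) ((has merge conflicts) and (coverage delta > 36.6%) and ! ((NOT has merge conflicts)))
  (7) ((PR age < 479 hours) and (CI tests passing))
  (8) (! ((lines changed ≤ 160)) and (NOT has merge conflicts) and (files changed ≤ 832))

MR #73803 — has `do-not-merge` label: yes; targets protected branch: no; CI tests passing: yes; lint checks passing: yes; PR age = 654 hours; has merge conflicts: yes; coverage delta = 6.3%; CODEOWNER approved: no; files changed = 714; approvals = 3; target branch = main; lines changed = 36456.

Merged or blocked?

Atomic conditions:
  coverage delta < 78.5%: 6.3 < 78.5 is true
  approvals ≤ 3: 3 ≤ 3 is true
  targets protected branch: no → false
  files changed = 119: 714 == 119 is false
  coverage delta ≤ 82.2%: 6.3 ≤ 82.2 is true
  PR age ≤ 187 hours: 654 ≤ 187 is false
  lines changed ≥ 3671: 36456 ≥ 3671 is true
  target branch ∈ {hotfix, release}: main is not in the set → false
  files changed < 229: 714 < 229 is false
  NOT lint checks passing: yes → false
  has `do-not-merge` label: yes → true
  CODEOWNER approved: no → false
  CI tests passing: yes → true
  has merge conflicts: yes → true
  coverage delta > 36.6%: 6.3 > 36.6 is false
  NOT has merge conflicts: yes → false
  PR age < 479 hours: 654 < 479 is false
  lines changed ≤ 160: 36456 ≤ 160 is false
  files changed ≤ 832: 714 ≤ 832 is true
Combine:
[1] true AND true AND false = false
[2] false AND true = false
[3.1] NOT false = true
[3] true AND true AND false = false
[4] false AND false = false
[5] true AND false AND true = false
[6.3] NOT false = true
[6] true AND false AND true = false
[7] false AND true = false
[8.1] NOT false = true
[8] true AND false AND true = false
[root] false OR false OR false OR false OR false OR false OR false OR false = false
Overall: false → blocked

Blocked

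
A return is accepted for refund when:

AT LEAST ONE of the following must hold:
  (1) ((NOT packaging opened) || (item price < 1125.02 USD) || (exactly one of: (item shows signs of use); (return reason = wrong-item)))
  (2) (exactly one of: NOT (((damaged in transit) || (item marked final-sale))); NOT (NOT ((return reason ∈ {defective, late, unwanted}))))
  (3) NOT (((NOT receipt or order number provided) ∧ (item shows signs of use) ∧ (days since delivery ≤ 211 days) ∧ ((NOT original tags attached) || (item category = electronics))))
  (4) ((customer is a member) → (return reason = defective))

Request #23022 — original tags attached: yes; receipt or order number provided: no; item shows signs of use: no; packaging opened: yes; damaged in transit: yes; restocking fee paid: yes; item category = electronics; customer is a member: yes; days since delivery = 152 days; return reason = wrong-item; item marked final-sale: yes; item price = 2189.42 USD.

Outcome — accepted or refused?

Atomic conditions:
  NOT packaging opened: yes → false
  item price < 1125.02 USD: 2189.42 < 1125.02 is false
  item shows signs of use: no → false
  return reason = wrong-item: wrong-item == wrong-item is true
  damaged in transit: yes → true
  item marked final-sale: yes → true
  return reason ∈ {defective, late, unwanted}: wrong-item is not in the set → false
  NOT receipt or order number provided: no → true
  days since delivery ≤ 211 days: 152 ≤ 211 is true
  NOT original tags attached: yes → false
  item category = electronics: electronics == electronics is true
  customer is a member: yes → true
  return reason = defective: wrong-item == defective is false
Combine:
[1.3] exactly-one(false, true) = true
[1] false OR false OR true = true
[2.1.1] true OR true = true
[2.1] NOT true = false
[2.2.1] NOT false = true
[2.2] NOT true = false
[2] exactly-one(false, false) = false
[3.1.4] false OR true = true
[3.1] true AND false AND true AND true = false
[3] NOT false = true
[4] true → false = false
[root] true OR false OR true OR false = true
Overall: true → accepted

Accepted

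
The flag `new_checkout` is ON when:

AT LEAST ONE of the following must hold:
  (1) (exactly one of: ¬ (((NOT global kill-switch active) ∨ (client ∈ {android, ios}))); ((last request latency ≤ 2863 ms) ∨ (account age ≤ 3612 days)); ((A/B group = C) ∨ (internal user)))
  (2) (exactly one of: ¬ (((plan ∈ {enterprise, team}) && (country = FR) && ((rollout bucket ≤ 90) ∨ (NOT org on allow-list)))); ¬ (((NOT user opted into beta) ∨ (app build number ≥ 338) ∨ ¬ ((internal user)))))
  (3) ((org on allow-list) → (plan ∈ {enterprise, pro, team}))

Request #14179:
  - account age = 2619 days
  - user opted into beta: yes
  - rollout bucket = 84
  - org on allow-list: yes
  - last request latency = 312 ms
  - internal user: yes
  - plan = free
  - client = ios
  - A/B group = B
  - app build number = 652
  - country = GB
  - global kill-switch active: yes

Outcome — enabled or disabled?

Enabled

Atomic conditions:
  NOT global kill-switch active: yes → false
  client ∈ {android, ios}: ios is in the set → true
  last request latency ≤ 2863 ms: 312 ≤ 2863 is true
  account age ≤ 3612 days: 2619 ≤ 3612 is true
  A/B group = C: B == C is false
  internal user: yes → true
  plan ∈ {enterprise, team}: free is not in the set → false
  country = FR: GB == FR is false
  rollout bucket ≤ 90: 84 ≤ 90 is true
  NOT org on allow-list: yes → false
  NOT user opted into beta: yes → false
  app build number ≥ 338: 652 ≥ 338 is true
  org on allow-list: yes → true
  plan ∈ {enterprise, pro, team}: free is not in the set → false
Combine:
[1.1.1] false OR true = true
[1.1] NOT true = false
[1.2] true OR true = true
[1.3] false OR true = true
[1] exactly-one(false, true, true) = false
[2.1.1.3] true OR false = true
[2.1.1] false AND false AND true = false
[2.1] NOT false = true
[2.2.1.3] NOT true = false
[2.2.1] false OR true OR false = true
[2.2] NOT true = false
[2] exactly-one(true, false) = true
[3] true → false = false
[root] false OR true OR false = true
Overall: true → enabled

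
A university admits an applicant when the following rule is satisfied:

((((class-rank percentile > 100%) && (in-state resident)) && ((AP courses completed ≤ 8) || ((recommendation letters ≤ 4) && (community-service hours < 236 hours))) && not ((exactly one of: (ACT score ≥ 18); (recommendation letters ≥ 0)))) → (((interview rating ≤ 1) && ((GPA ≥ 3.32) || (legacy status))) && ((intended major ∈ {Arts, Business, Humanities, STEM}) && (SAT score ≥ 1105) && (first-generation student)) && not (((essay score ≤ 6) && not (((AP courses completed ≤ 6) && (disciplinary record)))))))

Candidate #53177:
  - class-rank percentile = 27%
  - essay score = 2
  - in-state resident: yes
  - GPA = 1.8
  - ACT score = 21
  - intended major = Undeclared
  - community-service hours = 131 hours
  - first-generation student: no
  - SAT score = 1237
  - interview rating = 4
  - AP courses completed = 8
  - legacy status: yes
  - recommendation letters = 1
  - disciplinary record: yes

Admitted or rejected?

Admitted

Atomic conditions:
  class-rank percentile > 100%: 27 > 100 is false
  in-state resident: yes → true
  AP courses completed ≤ 8: 8 ≤ 8 is true
  recommendation letters ≤ 4: 1 ≤ 4 is true
  community-service hours < 236 hours: 131 < 236 is true
  ACT score ≥ 18: 21 ≥ 18 is true
  recommendation letters ≥ 0: 1 ≥ 0 is true
  interview rating ≤ 1: 4 ≤ 1 is false
  GPA ≥ 3.32: 1.8 ≥ 3.32 is false
  legacy status: yes → true
  intended major ∈ {Arts, Business, Humanities, STEM}: Undeclared is not in the set → false
  SAT score ≥ 1105: 1237 ≥ 1105 is true
  first-generation student: no → false
  essay score ≤ 6: 2 ≤ 6 is true
  AP courses completed ≤ 6: 8 ≤ 6 is false
  disciplinary record: yes → true
Combine:
[1.1] false AND true = false
[1.2.2] true AND true = true
[1.2] true OR true = true
[1.3.1] exactly-one(true, true) = false
[1.3] NOT false = true
[1] false AND true AND true = false
[2.1.2] false OR true = true
[2.1] false AND true = false
[2.2] false AND true AND false = false
[2.3.1.2.1] false AND true = false
[2.3.1.2] NOT false = true
[2.3.1] true AND true = true
[2.3] NOT true = false
[2] false AND false AND false = false
[root] false → false (antecedent false ⇒ implication holds) = true
Overall: true → admitted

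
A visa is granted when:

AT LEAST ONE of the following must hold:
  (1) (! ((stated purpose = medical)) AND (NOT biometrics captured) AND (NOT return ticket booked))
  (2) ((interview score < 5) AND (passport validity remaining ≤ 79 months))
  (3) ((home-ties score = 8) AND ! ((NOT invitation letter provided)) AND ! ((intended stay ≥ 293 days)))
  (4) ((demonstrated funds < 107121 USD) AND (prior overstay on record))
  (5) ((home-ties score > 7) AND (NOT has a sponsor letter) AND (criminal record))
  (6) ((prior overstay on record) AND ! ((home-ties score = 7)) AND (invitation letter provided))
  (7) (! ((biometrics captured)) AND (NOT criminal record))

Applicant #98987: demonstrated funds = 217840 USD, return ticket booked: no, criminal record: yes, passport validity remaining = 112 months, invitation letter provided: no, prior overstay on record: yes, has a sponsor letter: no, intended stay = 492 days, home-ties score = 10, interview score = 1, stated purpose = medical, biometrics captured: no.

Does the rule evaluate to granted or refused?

Atomic conditions:
  stated purpose = medical: medical == medical is true
  NOT biometrics captured: no → true
  NOT return ticket booked: no → true
  interview score < 5: 1 < 5 is true
  passport validity remaining ≤ 79 months: 112 ≤ 79 is false
  home-ties score = 8: 10 == 8 is false
  NOT invitation letter provided: no → true
  intended stay ≥ 293 days: 492 ≥ 293 is true
  demonstrated funds < 107121 USD: 217840 < 107121 is false
  prior overstay on record: yes → true
  home-ties score > 7: 10 > 7 is true
  NOT has a sponsor letter: no → true
  criminal record: yes → true
  home-ties score = 7: 10 == 7 is false
  invitation letter provided: no → false
  biometrics captured: no → false
  NOT criminal record: yes → false
Combine:
[1.1] NOT true = false
[1] false AND true AND true = false
[2] true AND false = false
[3.2] NOT true = false
[3.3] NOT true = false
[3] false AND false AND false = false
[4] false AND true = false
[5] true AND true AND true = true
[6.2] NOT false = true
[6] true AND true AND false = false
[7.1] NOT false = true
[7] true AND false = false
[root] false OR false OR false OR false OR true OR false OR false = true
Overall: true → granted

Granted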